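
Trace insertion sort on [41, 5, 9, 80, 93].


Initial: [41, 5, 9, 80, 93]
Insert 5: [5, 41, 9, 80, 93]
Insert 9: [5, 9, 41, 80, 93]
Insert 80: [5, 9, 41, 80, 93]
Insert 93: [5, 9, 41, 80, 93]

Sorted: [5, 9, 41, 80, 93]


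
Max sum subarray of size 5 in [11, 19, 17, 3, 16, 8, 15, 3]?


[0:5]: 66
[1:6]: 63
[2:7]: 59
[3:8]: 45

Max: 66 at [0:5]


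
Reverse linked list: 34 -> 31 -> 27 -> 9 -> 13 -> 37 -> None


Step 1: curr=34, set curr.next=prev(None) | reversed so far: 34
Step 2: curr=31, set curr.next=prev(34) | reversed so far: 31 -> 34
Step 3: curr=27, set curr.next=prev(31) | reversed so far: 27 -> 31 -> 34
Step 4: curr=9, set curr.next=prev(27) | reversed so far: 9 -> 27 -> 31 -> 34
Step 5: curr=13, set curr.next=prev(9) | reversed so far: 13 -> 9 -> 27 -> 31 -> 34
Step 6: curr=37, set curr.next=prev(13) | reversed so far: 37 -> 13 -> 9 -> 27 -> 31 -> 34

37 -> 13 -> 9 -> 27 -> 31 -> 34 -> None


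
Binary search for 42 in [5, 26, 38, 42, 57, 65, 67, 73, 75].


Step 1: lo=0, hi=8, mid=4, val=57
Step 2: lo=0, hi=3, mid=1, val=26
Step 3: lo=2, hi=3, mid=2, val=38
Step 4: lo=3, hi=3, mid=3, val=42

Found at index 3


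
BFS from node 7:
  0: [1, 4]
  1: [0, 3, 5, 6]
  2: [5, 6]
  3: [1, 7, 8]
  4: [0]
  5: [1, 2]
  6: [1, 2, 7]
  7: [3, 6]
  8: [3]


Visit 7, enqueue [3, 6]
Visit 3, enqueue [1, 8]
Visit 6, enqueue [2]
Visit 1, enqueue [0, 5]
Visit 8, enqueue []
Visit 2, enqueue []
Visit 0, enqueue [4]
Visit 5, enqueue []
Visit 4, enqueue []

BFS order: [7, 3, 6, 1, 8, 2, 0, 5, 4]


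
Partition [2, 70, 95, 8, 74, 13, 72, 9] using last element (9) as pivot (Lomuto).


Pivot: 9
  2 <= 9: advance i (no swap)
  8 <= 9: swap -> [2, 8, 95, 70, 74, 13, 72, 9]
Place pivot at 2: [2, 8, 9, 70, 74, 13, 72, 95]

Partitioned: [2, 8, 9, 70, 74, 13, 72, 95]


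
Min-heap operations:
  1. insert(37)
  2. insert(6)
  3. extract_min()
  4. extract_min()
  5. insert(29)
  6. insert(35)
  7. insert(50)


insert(37) -> [37]
insert(6) -> [6, 37]
extract_min()->6, [37]
extract_min()->37, []
insert(29) -> [29]
insert(35) -> [29, 35]
insert(50) -> [29, 35, 50]

Final heap: [29, 35, 50]


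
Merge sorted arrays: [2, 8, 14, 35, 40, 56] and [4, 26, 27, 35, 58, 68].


Take 2 from A
Take 4 from B
Take 8 from A
Take 14 from A
Take 26 from B
Take 27 from B
Take 35 from A
Take 35 from B
Take 40 from A
Take 56 from A

Merged: [2, 4, 8, 14, 26, 27, 35, 35, 40, 56, 58, 68]


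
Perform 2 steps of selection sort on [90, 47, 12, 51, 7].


Initial: [90, 47, 12, 51, 7]
Step 1: min=7 at 4
  Swap: [7, 47, 12, 51, 90]
Step 2: min=12 at 2
  Swap: [7, 12, 47, 51, 90]

After 2 steps: [7, 12, 47, 51, 90]


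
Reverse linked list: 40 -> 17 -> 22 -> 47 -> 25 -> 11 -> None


Step 1: curr=40, set curr.next=prev(None) | reversed so far: 40
Step 2: curr=17, set curr.next=prev(40) | reversed so far: 17 -> 40
Step 3: curr=22, set curr.next=prev(17) | reversed so far: 22 -> 17 -> 40
Step 4: curr=47, set curr.next=prev(22) | reversed so far: 47 -> 22 -> 17 -> 40
Step 5: curr=25, set curr.next=prev(47) | reversed so far: 25 -> 47 -> 22 -> 17 -> 40
Step 6: curr=11, set curr.next=prev(25) | reversed so far: 11 -> 25 -> 47 -> 22 -> 17 -> 40

11 -> 25 -> 47 -> 22 -> 17 -> 40 -> None


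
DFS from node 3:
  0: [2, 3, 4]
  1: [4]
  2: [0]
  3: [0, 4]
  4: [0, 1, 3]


Visit 3, push [4, 0]
Visit 0, push [4, 2]
Visit 2, push []
Visit 4, push [1]
Visit 1, push []

DFS order: [3, 0, 2, 4, 1]


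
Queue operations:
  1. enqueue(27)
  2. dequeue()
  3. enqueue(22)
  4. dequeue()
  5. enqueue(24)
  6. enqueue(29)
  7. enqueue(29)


enqueue(27) -> [27]
dequeue()->27, []
enqueue(22) -> [22]
dequeue()->22, []
enqueue(24) -> [24]
enqueue(29) -> [24, 29]
enqueue(29) -> [24, 29, 29]

Final queue: [24, 29, 29]


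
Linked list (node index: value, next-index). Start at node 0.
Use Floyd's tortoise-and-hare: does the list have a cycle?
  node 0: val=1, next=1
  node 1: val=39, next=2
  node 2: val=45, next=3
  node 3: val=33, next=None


Floyd's tortoise (slow, +1) and hare (fast, +2):
  init: slow=0, fast=0
  step 1: slow=1, fast=2
  step 2: fast 2->3->None, no cycle

Cycle: no


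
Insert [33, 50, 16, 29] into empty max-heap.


Insert 33: [33]
Insert 50: [50, 33]
Insert 16: [50, 33, 16]
Insert 29: [50, 33, 16, 29]

Final heap: [50, 33, 16, 29]


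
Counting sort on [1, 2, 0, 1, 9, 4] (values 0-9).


Input: [1, 2, 0, 1, 9, 4]
Counts: [1, 2, 1, 0, 1, 0, 0, 0, 0, 1]

Sorted: [0, 1, 1, 2, 4, 9]


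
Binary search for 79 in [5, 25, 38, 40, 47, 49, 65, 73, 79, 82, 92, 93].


Step 1: lo=0, hi=11, mid=5, val=49
Step 2: lo=6, hi=11, mid=8, val=79

Found at index 8


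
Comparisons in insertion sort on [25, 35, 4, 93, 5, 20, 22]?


Algorithm: insertion sort
Input: [25, 35, 4, 93, 5, 20, 22]
Sorted: [4, 5, 20, 22, 25, 35, 93]

16


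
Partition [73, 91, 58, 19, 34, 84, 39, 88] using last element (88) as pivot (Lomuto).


Pivot: 88
  73 <= 88: advance i (no swap)
  58 <= 88: swap -> [73, 58, 91, 19, 34, 84, 39, 88]
  19 <= 88: swap -> [73, 58, 19, 91, 34, 84, 39, 88]
  34 <= 88: swap -> [73, 58, 19, 34, 91, 84, 39, 88]
  84 <= 88: swap -> [73, 58, 19, 34, 84, 91, 39, 88]
  39 <= 88: swap -> [73, 58, 19, 34, 84, 39, 91, 88]
Place pivot at 6: [73, 58, 19, 34, 84, 39, 88, 91]

Partitioned: [73, 58, 19, 34, 84, 39, 88, 91]


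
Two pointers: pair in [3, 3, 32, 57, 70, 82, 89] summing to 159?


lo=0(3)+hi=6(89)=92
lo=1(3)+hi=6(89)=92
lo=2(32)+hi=6(89)=121
lo=3(57)+hi=6(89)=146
lo=4(70)+hi=6(89)=159

Yes: 70+89=159


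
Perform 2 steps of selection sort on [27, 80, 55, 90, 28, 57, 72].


Initial: [27, 80, 55, 90, 28, 57, 72]
Step 1: min=27 at 0
  Swap: [27, 80, 55, 90, 28, 57, 72]
Step 2: min=28 at 4
  Swap: [27, 28, 55, 90, 80, 57, 72]

After 2 steps: [27, 28, 55, 90, 80, 57, 72]


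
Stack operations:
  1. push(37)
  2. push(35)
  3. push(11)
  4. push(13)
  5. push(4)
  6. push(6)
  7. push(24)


push(37) -> [37]
push(35) -> [37, 35]
push(11) -> [37, 35, 11]
push(13) -> [37, 35, 11, 13]
push(4) -> [37, 35, 11, 13, 4]
push(6) -> [37, 35, 11, 13, 4, 6]
push(24) -> [37, 35, 11, 13, 4, 6, 24]

Final stack: [37, 35, 11, 13, 4, 6, 24]


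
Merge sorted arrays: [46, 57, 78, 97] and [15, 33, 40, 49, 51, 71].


Take 15 from B
Take 33 from B
Take 40 from B
Take 46 from A
Take 49 from B
Take 51 from B
Take 57 from A
Take 71 from B

Merged: [15, 33, 40, 46, 49, 51, 57, 71, 78, 97]


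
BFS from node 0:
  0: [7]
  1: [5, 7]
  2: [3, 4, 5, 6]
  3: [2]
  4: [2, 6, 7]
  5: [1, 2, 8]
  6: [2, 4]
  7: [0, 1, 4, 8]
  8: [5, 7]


Visit 0, enqueue [7]
Visit 7, enqueue [1, 4, 8]
Visit 1, enqueue [5]
Visit 4, enqueue [2, 6]
Visit 8, enqueue []
Visit 5, enqueue []
Visit 2, enqueue [3]
Visit 6, enqueue []
Visit 3, enqueue []

BFS order: [0, 7, 1, 4, 8, 5, 2, 6, 3]


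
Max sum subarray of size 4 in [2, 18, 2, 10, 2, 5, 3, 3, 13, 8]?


[0:4]: 32
[1:5]: 32
[2:6]: 19
[3:7]: 20
[4:8]: 13
[5:9]: 24
[6:10]: 27

Max: 32 at [0:4]


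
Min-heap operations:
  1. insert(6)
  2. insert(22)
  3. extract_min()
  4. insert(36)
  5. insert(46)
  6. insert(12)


insert(6) -> [6]
insert(22) -> [6, 22]
extract_min()->6, [22]
insert(36) -> [22, 36]
insert(46) -> [22, 36, 46]
insert(12) -> [12, 22, 46, 36]

Final heap: [12, 22, 46, 36]


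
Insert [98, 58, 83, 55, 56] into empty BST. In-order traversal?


Insert 98: root
Insert 58: L from 98
Insert 83: L from 98 -> R from 58
Insert 55: L from 98 -> L from 58
Insert 56: L from 98 -> L from 58 -> R from 55

In-order: [55, 56, 58, 83, 98]


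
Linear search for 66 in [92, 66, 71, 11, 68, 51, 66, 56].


i=0: 92!=66
i=1: 66==66 found!

Found at 1, 2 comps


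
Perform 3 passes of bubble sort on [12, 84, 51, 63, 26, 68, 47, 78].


Initial: [12, 84, 51, 63, 26, 68, 47, 78]
Pass 1: [12, 51, 63, 26, 68, 47, 78, 84] (6 swaps)
Pass 2: [12, 51, 26, 63, 47, 68, 78, 84] (2 swaps)
Pass 3: [12, 26, 51, 47, 63, 68, 78, 84] (2 swaps)

After 3 passes: [12, 26, 51, 47, 63, 68, 78, 84]


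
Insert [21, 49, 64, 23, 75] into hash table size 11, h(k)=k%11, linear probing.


Insert 21: h=10 -> slot 10
Insert 49: h=5 -> slot 5
Insert 64: h=9 -> slot 9
Insert 23: h=1 -> slot 1
Insert 75: h=9, 2 probes -> slot 0

Table: [75, 23, None, None, None, 49, None, None, None, 64, 21]


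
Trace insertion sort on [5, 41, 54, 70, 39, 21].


Initial: [5, 41, 54, 70, 39, 21]
Insert 41: [5, 41, 54, 70, 39, 21]
Insert 54: [5, 41, 54, 70, 39, 21]
Insert 70: [5, 41, 54, 70, 39, 21]
Insert 39: [5, 39, 41, 54, 70, 21]
Insert 21: [5, 21, 39, 41, 54, 70]

Sorted: [5, 21, 39, 41, 54, 70]


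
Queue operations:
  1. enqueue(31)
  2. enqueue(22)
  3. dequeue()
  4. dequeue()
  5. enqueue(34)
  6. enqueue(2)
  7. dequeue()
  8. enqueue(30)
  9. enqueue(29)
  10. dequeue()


enqueue(31) -> [31]
enqueue(22) -> [31, 22]
dequeue()->31, [22]
dequeue()->22, []
enqueue(34) -> [34]
enqueue(2) -> [34, 2]
dequeue()->34, [2]
enqueue(30) -> [2, 30]
enqueue(29) -> [2, 30, 29]
dequeue()->2, [30, 29]

Final queue: [30, 29]


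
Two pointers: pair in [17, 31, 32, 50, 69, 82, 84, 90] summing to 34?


lo=0(17)+hi=7(90)=107
lo=0(17)+hi=6(84)=101
lo=0(17)+hi=5(82)=99
lo=0(17)+hi=4(69)=86
lo=0(17)+hi=3(50)=67
lo=0(17)+hi=2(32)=49
lo=0(17)+hi=1(31)=48

No pair found


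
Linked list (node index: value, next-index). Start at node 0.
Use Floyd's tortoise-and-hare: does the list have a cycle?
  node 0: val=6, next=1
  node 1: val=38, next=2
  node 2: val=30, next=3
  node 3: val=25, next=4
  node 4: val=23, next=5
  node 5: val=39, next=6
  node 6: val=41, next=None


Floyd's tortoise (slow, +1) and hare (fast, +2):
  init: slow=0, fast=0
  step 1: slow=1, fast=2
  step 2: slow=2, fast=4
  step 3: slow=3, fast=6
  step 4: fast -> None, no cycle

Cycle: no


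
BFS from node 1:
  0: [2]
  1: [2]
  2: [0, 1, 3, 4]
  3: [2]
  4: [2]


Visit 1, enqueue [2]
Visit 2, enqueue [0, 3, 4]
Visit 0, enqueue []
Visit 3, enqueue []
Visit 4, enqueue []

BFS order: [1, 2, 0, 3, 4]


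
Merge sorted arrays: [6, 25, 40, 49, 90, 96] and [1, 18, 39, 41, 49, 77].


Take 1 from B
Take 6 from A
Take 18 from B
Take 25 from A
Take 39 from B
Take 40 from A
Take 41 from B
Take 49 from A
Take 49 from B
Take 77 from B

Merged: [1, 6, 18, 25, 39, 40, 41, 49, 49, 77, 90, 96]


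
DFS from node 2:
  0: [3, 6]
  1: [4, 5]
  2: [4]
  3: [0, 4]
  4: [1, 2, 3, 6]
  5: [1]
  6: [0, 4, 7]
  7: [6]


Visit 2, push [4]
Visit 4, push [6, 3, 1]
Visit 1, push [5]
Visit 5, push []
Visit 3, push [0]
Visit 0, push [6]
Visit 6, push [7]
Visit 7, push []

DFS order: [2, 4, 1, 5, 3, 0, 6, 7]


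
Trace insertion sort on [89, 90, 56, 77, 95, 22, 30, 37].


Initial: [89, 90, 56, 77, 95, 22, 30, 37]
Insert 90: [89, 90, 56, 77, 95, 22, 30, 37]
Insert 56: [56, 89, 90, 77, 95, 22, 30, 37]
Insert 77: [56, 77, 89, 90, 95, 22, 30, 37]
Insert 95: [56, 77, 89, 90, 95, 22, 30, 37]
Insert 22: [22, 56, 77, 89, 90, 95, 30, 37]
Insert 30: [22, 30, 56, 77, 89, 90, 95, 37]
Insert 37: [22, 30, 37, 56, 77, 89, 90, 95]

Sorted: [22, 30, 37, 56, 77, 89, 90, 95]


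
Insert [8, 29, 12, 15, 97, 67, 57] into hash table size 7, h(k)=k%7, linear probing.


Insert 8: h=1 -> slot 1
Insert 29: h=1, 1 probes -> slot 2
Insert 12: h=5 -> slot 5
Insert 15: h=1, 2 probes -> slot 3
Insert 97: h=6 -> slot 6
Insert 67: h=4 -> slot 4
Insert 57: h=1, 6 probes -> slot 0

Table: [57, 8, 29, 15, 67, 12, 97]


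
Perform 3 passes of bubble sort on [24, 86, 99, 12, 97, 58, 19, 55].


Initial: [24, 86, 99, 12, 97, 58, 19, 55]
Pass 1: [24, 86, 12, 97, 58, 19, 55, 99] (5 swaps)
Pass 2: [24, 12, 86, 58, 19, 55, 97, 99] (4 swaps)
Pass 3: [12, 24, 58, 19, 55, 86, 97, 99] (4 swaps)

After 3 passes: [12, 24, 58, 19, 55, 86, 97, 99]


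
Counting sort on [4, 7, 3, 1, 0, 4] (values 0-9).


Input: [4, 7, 3, 1, 0, 4]
Counts: [1, 1, 0, 1, 2, 0, 0, 1, 0, 0]

Sorted: [0, 1, 3, 4, 4, 7]


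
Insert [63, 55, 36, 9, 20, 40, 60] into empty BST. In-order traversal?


Insert 63: root
Insert 55: L from 63
Insert 36: L from 63 -> L from 55
Insert 9: L from 63 -> L from 55 -> L from 36
Insert 20: L from 63 -> L from 55 -> L from 36 -> R from 9
Insert 40: L from 63 -> L from 55 -> R from 36
Insert 60: L from 63 -> R from 55

In-order: [9, 20, 36, 40, 55, 60, 63]


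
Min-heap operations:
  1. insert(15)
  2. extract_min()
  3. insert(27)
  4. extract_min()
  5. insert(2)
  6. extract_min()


insert(15) -> [15]
extract_min()->15, []
insert(27) -> [27]
extract_min()->27, []
insert(2) -> [2]
extract_min()->2, []

Final heap: []


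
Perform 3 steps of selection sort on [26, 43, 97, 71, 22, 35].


Initial: [26, 43, 97, 71, 22, 35]
Step 1: min=22 at 4
  Swap: [22, 43, 97, 71, 26, 35]
Step 2: min=26 at 4
  Swap: [22, 26, 97, 71, 43, 35]
Step 3: min=35 at 5
  Swap: [22, 26, 35, 71, 43, 97]

After 3 steps: [22, 26, 35, 71, 43, 97]


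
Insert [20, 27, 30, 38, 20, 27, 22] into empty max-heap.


Insert 20: [20]
Insert 27: [27, 20]
Insert 30: [30, 20, 27]
Insert 38: [38, 30, 27, 20]
Insert 20: [38, 30, 27, 20, 20]
Insert 27: [38, 30, 27, 20, 20, 27]
Insert 22: [38, 30, 27, 20, 20, 27, 22]

Final heap: [38, 30, 27, 20, 20, 27, 22]


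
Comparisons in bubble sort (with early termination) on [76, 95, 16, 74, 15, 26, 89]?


Algorithm: bubble sort (with early termination)
Input: [76, 95, 16, 74, 15, 26, 89]
Sorted: [15, 16, 26, 74, 76, 89, 95]

20


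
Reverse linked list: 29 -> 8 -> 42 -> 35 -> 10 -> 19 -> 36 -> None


Step 1: curr=29, set curr.next=prev(None) | reversed so far: 29
Step 2: curr=8, set curr.next=prev(29) | reversed so far: 8 -> 29
Step 3: curr=42, set curr.next=prev(8) | reversed so far: 42 -> 8 -> 29
Step 4: curr=35, set curr.next=prev(42) | reversed so far: 35 -> 42 -> 8 -> 29
Step 5: curr=10, set curr.next=prev(35) | reversed so far: 10 -> 35 -> 42 -> 8 -> 29
Step 6: curr=19, set curr.next=prev(10) | reversed so far: 19 -> 10 -> 35 -> 42 -> 8 -> 29
Step 7: curr=36, set curr.next=prev(19) | reversed so far: 36 -> 19 -> 10 -> 35 -> 42 -> 8 -> 29

36 -> 19 -> 10 -> 35 -> 42 -> 8 -> 29 -> None


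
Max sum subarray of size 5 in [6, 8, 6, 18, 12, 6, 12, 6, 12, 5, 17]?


[0:5]: 50
[1:6]: 50
[2:7]: 54
[3:8]: 54
[4:9]: 48
[5:10]: 41
[6:11]: 52

Max: 54 at [2:7]


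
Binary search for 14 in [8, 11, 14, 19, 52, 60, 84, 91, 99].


Step 1: lo=0, hi=8, mid=4, val=52
Step 2: lo=0, hi=3, mid=1, val=11
Step 3: lo=2, hi=3, mid=2, val=14

Found at index 2


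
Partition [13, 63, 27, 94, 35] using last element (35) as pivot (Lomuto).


Pivot: 35
  13 <= 35: advance i (no swap)
  27 <= 35: swap -> [13, 27, 63, 94, 35]
Place pivot at 2: [13, 27, 35, 94, 63]

Partitioned: [13, 27, 35, 94, 63]


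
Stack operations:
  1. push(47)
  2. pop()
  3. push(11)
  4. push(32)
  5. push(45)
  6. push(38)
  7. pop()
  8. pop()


push(47) -> [47]
pop()->47, []
push(11) -> [11]
push(32) -> [11, 32]
push(45) -> [11, 32, 45]
push(38) -> [11, 32, 45, 38]
pop()->38, [11, 32, 45]
pop()->45, [11, 32]

Final stack: [11, 32]


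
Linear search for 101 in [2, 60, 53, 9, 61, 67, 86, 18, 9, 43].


i=0: 2!=101
i=1: 60!=101
i=2: 53!=101
i=3: 9!=101
i=4: 61!=101
i=5: 67!=101
i=6: 86!=101
i=7: 18!=101
i=8: 9!=101
i=9: 43!=101

Not found, 10 comps


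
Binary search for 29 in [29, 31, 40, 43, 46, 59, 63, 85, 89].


Step 1: lo=0, hi=8, mid=4, val=46
Step 2: lo=0, hi=3, mid=1, val=31
Step 3: lo=0, hi=0, mid=0, val=29

Found at index 0


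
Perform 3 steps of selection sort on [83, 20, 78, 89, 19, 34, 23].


Initial: [83, 20, 78, 89, 19, 34, 23]
Step 1: min=19 at 4
  Swap: [19, 20, 78, 89, 83, 34, 23]
Step 2: min=20 at 1
  Swap: [19, 20, 78, 89, 83, 34, 23]
Step 3: min=23 at 6
  Swap: [19, 20, 23, 89, 83, 34, 78]

After 3 steps: [19, 20, 23, 89, 83, 34, 78]


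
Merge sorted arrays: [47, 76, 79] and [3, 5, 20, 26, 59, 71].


Take 3 from B
Take 5 from B
Take 20 from B
Take 26 from B
Take 47 from A
Take 59 from B
Take 71 from B

Merged: [3, 5, 20, 26, 47, 59, 71, 76, 79]


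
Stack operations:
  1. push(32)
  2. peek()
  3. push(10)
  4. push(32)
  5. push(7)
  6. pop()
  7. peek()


push(32) -> [32]
peek()->32
push(10) -> [32, 10]
push(32) -> [32, 10, 32]
push(7) -> [32, 10, 32, 7]
pop()->7, [32, 10, 32]
peek()->32

Final stack: [32, 10, 32]


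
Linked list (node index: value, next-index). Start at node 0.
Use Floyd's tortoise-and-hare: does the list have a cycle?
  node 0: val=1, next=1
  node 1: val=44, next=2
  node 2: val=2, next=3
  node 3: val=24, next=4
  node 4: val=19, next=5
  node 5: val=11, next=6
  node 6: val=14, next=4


Floyd's tortoise (slow, +1) and hare (fast, +2):
  init: slow=0, fast=0
  step 1: slow=1, fast=2
  step 2: slow=2, fast=4
  step 3: slow=3, fast=6
  step 4: slow=4, fast=5
  step 5: slow=5, fast=4
  step 6: slow=6, fast=6
  slow == fast at node 6: cycle detected

Cycle: yes


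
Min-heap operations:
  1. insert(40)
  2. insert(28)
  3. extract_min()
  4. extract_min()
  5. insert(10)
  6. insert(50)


insert(40) -> [40]
insert(28) -> [28, 40]
extract_min()->28, [40]
extract_min()->40, []
insert(10) -> [10]
insert(50) -> [10, 50]

Final heap: [10, 50]


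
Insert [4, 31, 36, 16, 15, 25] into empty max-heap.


Insert 4: [4]
Insert 31: [31, 4]
Insert 36: [36, 4, 31]
Insert 16: [36, 16, 31, 4]
Insert 15: [36, 16, 31, 4, 15]
Insert 25: [36, 16, 31, 4, 15, 25]

Final heap: [36, 16, 31, 4, 15, 25]


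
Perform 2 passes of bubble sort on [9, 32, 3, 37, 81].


Initial: [9, 32, 3, 37, 81]
Pass 1: [9, 3, 32, 37, 81] (1 swaps)
Pass 2: [3, 9, 32, 37, 81] (1 swaps)

After 2 passes: [3, 9, 32, 37, 81]


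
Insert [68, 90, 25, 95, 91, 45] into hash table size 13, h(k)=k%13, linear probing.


Insert 68: h=3 -> slot 3
Insert 90: h=12 -> slot 12
Insert 25: h=12, 1 probes -> slot 0
Insert 95: h=4 -> slot 4
Insert 91: h=0, 1 probes -> slot 1
Insert 45: h=6 -> slot 6

Table: [25, 91, None, 68, 95, None, 45, None, None, None, None, None, 90]


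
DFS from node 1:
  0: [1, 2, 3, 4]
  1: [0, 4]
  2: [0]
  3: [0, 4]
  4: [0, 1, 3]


Visit 1, push [4, 0]
Visit 0, push [4, 3, 2]
Visit 2, push []
Visit 3, push [4]
Visit 4, push []

DFS order: [1, 0, 2, 3, 4]


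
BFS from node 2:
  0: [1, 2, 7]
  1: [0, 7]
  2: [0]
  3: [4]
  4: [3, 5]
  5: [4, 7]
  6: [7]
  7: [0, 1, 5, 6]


Visit 2, enqueue [0]
Visit 0, enqueue [1, 7]
Visit 1, enqueue []
Visit 7, enqueue [5, 6]
Visit 5, enqueue [4]
Visit 6, enqueue []
Visit 4, enqueue [3]
Visit 3, enqueue []

BFS order: [2, 0, 1, 7, 5, 6, 4, 3]


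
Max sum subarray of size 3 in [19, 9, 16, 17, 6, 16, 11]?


[0:3]: 44
[1:4]: 42
[2:5]: 39
[3:6]: 39
[4:7]: 33

Max: 44 at [0:3]


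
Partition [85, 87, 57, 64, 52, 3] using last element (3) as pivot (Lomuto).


Pivot: 3
Place pivot at 0: [3, 87, 57, 64, 52, 85]

Partitioned: [3, 87, 57, 64, 52, 85]


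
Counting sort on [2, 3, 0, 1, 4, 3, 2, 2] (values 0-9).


Input: [2, 3, 0, 1, 4, 3, 2, 2]
Counts: [1, 1, 3, 2, 1, 0, 0, 0, 0, 0]

Sorted: [0, 1, 2, 2, 2, 3, 3, 4]


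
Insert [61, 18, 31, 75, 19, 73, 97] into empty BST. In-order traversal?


Insert 61: root
Insert 18: L from 61
Insert 31: L from 61 -> R from 18
Insert 75: R from 61
Insert 19: L from 61 -> R from 18 -> L from 31
Insert 73: R from 61 -> L from 75
Insert 97: R from 61 -> R from 75

In-order: [18, 19, 31, 61, 73, 75, 97]


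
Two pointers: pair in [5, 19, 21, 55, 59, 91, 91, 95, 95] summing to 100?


lo=0(5)+hi=8(95)=100

Yes: 5+95=100


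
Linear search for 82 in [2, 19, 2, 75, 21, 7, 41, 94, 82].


i=0: 2!=82
i=1: 19!=82
i=2: 2!=82
i=3: 75!=82
i=4: 21!=82
i=5: 7!=82
i=6: 41!=82
i=7: 94!=82
i=8: 82==82 found!

Found at 8, 9 comps


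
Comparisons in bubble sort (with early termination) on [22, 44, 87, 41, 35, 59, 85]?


Algorithm: bubble sort (with early termination)
Input: [22, 44, 87, 41, 35, 59, 85]
Sorted: [22, 35, 41, 44, 59, 85, 87]

18


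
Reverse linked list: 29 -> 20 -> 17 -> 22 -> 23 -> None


Step 1: curr=29, set curr.next=prev(None) | reversed so far: 29
Step 2: curr=20, set curr.next=prev(29) | reversed so far: 20 -> 29
Step 3: curr=17, set curr.next=prev(20) | reversed so far: 17 -> 20 -> 29
Step 4: curr=22, set curr.next=prev(17) | reversed so far: 22 -> 17 -> 20 -> 29
Step 5: curr=23, set curr.next=prev(22) | reversed so far: 23 -> 22 -> 17 -> 20 -> 29

23 -> 22 -> 17 -> 20 -> 29 -> None


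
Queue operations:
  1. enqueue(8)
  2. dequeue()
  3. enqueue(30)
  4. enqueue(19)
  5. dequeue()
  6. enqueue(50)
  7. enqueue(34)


enqueue(8) -> [8]
dequeue()->8, []
enqueue(30) -> [30]
enqueue(19) -> [30, 19]
dequeue()->30, [19]
enqueue(50) -> [19, 50]
enqueue(34) -> [19, 50, 34]

Final queue: [19, 50, 34]


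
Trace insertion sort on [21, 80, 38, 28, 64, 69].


Initial: [21, 80, 38, 28, 64, 69]
Insert 80: [21, 80, 38, 28, 64, 69]
Insert 38: [21, 38, 80, 28, 64, 69]
Insert 28: [21, 28, 38, 80, 64, 69]
Insert 64: [21, 28, 38, 64, 80, 69]
Insert 69: [21, 28, 38, 64, 69, 80]

Sorted: [21, 28, 38, 64, 69, 80]


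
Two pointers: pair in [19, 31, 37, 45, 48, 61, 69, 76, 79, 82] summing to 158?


lo=0(19)+hi=9(82)=101
lo=1(31)+hi=9(82)=113
lo=2(37)+hi=9(82)=119
lo=3(45)+hi=9(82)=127
lo=4(48)+hi=9(82)=130
lo=5(61)+hi=9(82)=143
lo=6(69)+hi=9(82)=151
lo=7(76)+hi=9(82)=158

Yes: 76+82=158


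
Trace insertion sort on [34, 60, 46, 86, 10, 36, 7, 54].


Initial: [34, 60, 46, 86, 10, 36, 7, 54]
Insert 60: [34, 60, 46, 86, 10, 36, 7, 54]
Insert 46: [34, 46, 60, 86, 10, 36, 7, 54]
Insert 86: [34, 46, 60, 86, 10, 36, 7, 54]
Insert 10: [10, 34, 46, 60, 86, 36, 7, 54]
Insert 36: [10, 34, 36, 46, 60, 86, 7, 54]
Insert 7: [7, 10, 34, 36, 46, 60, 86, 54]
Insert 54: [7, 10, 34, 36, 46, 54, 60, 86]

Sorted: [7, 10, 34, 36, 46, 54, 60, 86]


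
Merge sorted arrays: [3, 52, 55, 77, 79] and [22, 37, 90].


Take 3 from A
Take 22 from B
Take 37 from B
Take 52 from A
Take 55 from A
Take 77 from A
Take 79 from A

Merged: [3, 22, 37, 52, 55, 77, 79, 90]


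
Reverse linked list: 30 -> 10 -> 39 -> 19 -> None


Step 1: curr=30, set curr.next=prev(None) | reversed so far: 30
Step 2: curr=10, set curr.next=prev(30) | reversed so far: 10 -> 30
Step 3: curr=39, set curr.next=prev(10) | reversed so far: 39 -> 10 -> 30
Step 4: curr=19, set curr.next=prev(39) | reversed so far: 19 -> 39 -> 10 -> 30

19 -> 39 -> 10 -> 30 -> None


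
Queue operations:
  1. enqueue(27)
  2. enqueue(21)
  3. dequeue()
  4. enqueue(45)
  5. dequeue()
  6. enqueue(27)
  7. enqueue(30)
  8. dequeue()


enqueue(27) -> [27]
enqueue(21) -> [27, 21]
dequeue()->27, [21]
enqueue(45) -> [21, 45]
dequeue()->21, [45]
enqueue(27) -> [45, 27]
enqueue(30) -> [45, 27, 30]
dequeue()->45, [27, 30]

Final queue: [27, 30]


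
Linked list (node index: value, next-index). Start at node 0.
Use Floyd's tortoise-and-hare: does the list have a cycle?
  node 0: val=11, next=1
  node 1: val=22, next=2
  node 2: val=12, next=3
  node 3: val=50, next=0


Floyd's tortoise (slow, +1) and hare (fast, +2):
  init: slow=0, fast=0
  step 1: slow=1, fast=2
  step 2: slow=2, fast=0
  step 3: slow=3, fast=2
  step 4: slow=0, fast=0
  slow == fast at node 0: cycle detected

Cycle: yes


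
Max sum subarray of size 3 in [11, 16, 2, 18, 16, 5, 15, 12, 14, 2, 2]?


[0:3]: 29
[1:4]: 36
[2:5]: 36
[3:6]: 39
[4:7]: 36
[5:8]: 32
[6:9]: 41
[7:10]: 28
[8:11]: 18

Max: 41 at [6:9]


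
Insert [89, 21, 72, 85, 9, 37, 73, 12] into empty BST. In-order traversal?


Insert 89: root
Insert 21: L from 89
Insert 72: L from 89 -> R from 21
Insert 85: L from 89 -> R from 21 -> R from 72
Insert 9: L from 89 -> L from 21
Insert 37: L from 89 -> R from 21 -> L from 72
Insert 73: L from 89 -> R from 21 -> R from 72 -> L from 85
Insert 12: L from 89 -> L from 21 -> R from 9

In-order: [9, 12, 21, 37, 72, 73, 85, 89]


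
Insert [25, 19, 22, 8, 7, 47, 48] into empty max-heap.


Insert 25: [25]
Insert 19: [25, 19]
Insert 22: [25, 19, 22]
Insert 8: [25, 19, 22, 8]
Insert 7: [25, 19, 22, 8, 7]
Insert 47: [47, 19, 25, 8, 7, 22]
Insert 48: [48, 19, 47, 8, 7, 22, 25]

Final heap: [48, 19, 47, 8, 7, 22, 25]


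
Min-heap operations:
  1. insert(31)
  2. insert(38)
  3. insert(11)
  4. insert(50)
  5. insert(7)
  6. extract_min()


insert(31) -> [31]
insert(38) -> [31, 38]
insert(11) -> [11, 38, 31]
insert(50) -> [11, 38, 31, 50]
insert(7) -> [7, 11, 31, 50, 38]
extract_min()->7, [11, 38, 31, 50]

Final heap: [11, 38, 31, 50]


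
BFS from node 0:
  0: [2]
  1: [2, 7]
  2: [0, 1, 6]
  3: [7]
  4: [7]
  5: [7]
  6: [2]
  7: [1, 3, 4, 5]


Visit 0, enqueue [2]
Visit 2, enqueue [1, 6]
Visit 1, enqueue [7]
Visit 6, enqueue []
Visit 7, enqueue [3, 4, 5]
Visit 3, enqueue []
Visit 4, enqueue []
Visit 5, enqueue []

BFS order: [0, 2, 1, 6, 7, 3, 4, 5]


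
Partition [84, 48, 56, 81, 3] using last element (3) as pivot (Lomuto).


Pivot: 3
Place pivot at 0: [3, 48, 56, 81, 84]

Partitioned: [3, 48, 56, 81, 84]


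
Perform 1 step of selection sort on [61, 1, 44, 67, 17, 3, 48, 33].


Initial: [61, 1, 44, 67, 17, 3, 48, 33]
Step 1: min=1 at 1
  Swap: [1, 61, 44, 67, 17, 3, 48, 33]

After 1 step: [1, 61, 44, 67, 17, 3, 48, 33]


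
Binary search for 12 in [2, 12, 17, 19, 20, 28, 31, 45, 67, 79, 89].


Step 1: lo=0, hi=10, mid=5, val=28
Step 2: lo=0, hi=4, mid=2, val=17
Step 3: lo=0, hi=1, mid=0, val=2
Step 4: lo=1, hi=1, mid=1, val=12

Found at index 1


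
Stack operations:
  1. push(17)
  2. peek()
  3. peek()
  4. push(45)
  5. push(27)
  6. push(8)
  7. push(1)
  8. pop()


push(17) -> [17]
peek()->17
peek()->17
push(45) -> [17, 45]
push(27) -> [17, 45, 27]
push(8) -> [17, 45, 27, 8]
push(1) -> [17, 45, 27, 8, 1]
pop()->1, [17, 45, 27, 8]

Final stack: [17, 45, 27, 8]


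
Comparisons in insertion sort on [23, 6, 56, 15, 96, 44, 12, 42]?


Algorithm: insertion sort
Input: [23, 6, 56, 15, 96, 44, 12, 42]
Sorted: [6, 12, 15, 23, 42, 44, 56, 96]

19


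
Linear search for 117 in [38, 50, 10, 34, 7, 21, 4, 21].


i=0: 38!=117
i=1: 50!=117
i=2: 10!=117
i=3: 34!=117
i=4: 7!=117
i=5: 21!=117
i=6: 4!=117
i=7: 21!=117

Not found, 8 comps


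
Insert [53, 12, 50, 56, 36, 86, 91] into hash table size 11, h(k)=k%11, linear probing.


Insert 53: h=9 -> slot 9
Insert 12: h=1 -> slot 1
Insert 50: h=6 -> slot 6
Insert 56: h=1, 1 probes -> slot 2
Insert 36: h=3 -> slot 3
Insert 86: h=9, 1 probes -> slot 10
Insert 91: h=3, 1 probes -> slot 4

Table: [None, 12, 56, 36, 91, None, 50, None, None, 53, 86]


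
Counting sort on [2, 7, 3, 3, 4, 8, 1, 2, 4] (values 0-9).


Input: [2, 7, 3, 3, 4, 8, 1, 2, 4]
Counts: [0, 1, 2, 2, 2, 0, 0, 1, 1, 0]

Sorted: [1, 2, 2, 3, 3, 4, 4, 7, 8]


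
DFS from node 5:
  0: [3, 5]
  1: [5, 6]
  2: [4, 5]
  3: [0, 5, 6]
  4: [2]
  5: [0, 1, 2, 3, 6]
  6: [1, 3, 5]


Visit 5, push [6, 3, 2, 1, 0]
Visit 0, push [3]
Visit 3, push [6]
Visit 6, push [1]
Visit 1, push []
Visit 2, push [4]
Visit 4, push []

DFS order: [5, 0, 3, 6, 1, 2, 4]


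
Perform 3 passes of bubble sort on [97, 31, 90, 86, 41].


Initial: [97, 31, 90, 86, 41]
Pass 1: [31, 90, 86, 41, 97] (4 swaps)
Pass 2: [31, 86, 41, 90, 97] (2 swaps)
Pass 3: [31, 41, 86, 90, 97] (1 swaps)

After 3 passes: [31, 41, 86, 90, 97]


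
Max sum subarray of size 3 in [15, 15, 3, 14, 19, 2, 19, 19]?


[0:3]: 33
[1:4]: 32
[2:5]: 36
[3:6]: 35
[4:7]: 40
[5:8]: 40

Max: 40 at [4:7]


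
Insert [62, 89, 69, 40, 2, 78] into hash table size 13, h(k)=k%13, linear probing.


Insert 62: h=10 -> slot 10
Insert 89: h=11 -> slot 11
Insert 69: h=4 -> slot 4
Insert 40: h=1 -> slot 1
Insert 2: h=2 -> slot 2
Insert 78: h=0 -> slot 0

Table: [78, 40, 2, None, 69, None, None, None, None, None, 62, 89, None]


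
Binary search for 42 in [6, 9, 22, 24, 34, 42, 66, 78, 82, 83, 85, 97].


Step 1: lo=0, hi=11, mid=5, val=42

Found at index 5


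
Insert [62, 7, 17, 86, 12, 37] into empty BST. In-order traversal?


Insert 62: root
Insert 7: L from 62
Insert 17: L from 62 -> R from 7
Insert 86: R from 62
Insert 12: L from 62 -> R from 7 -> L from 17
Insert 37: L from 62 -> R from 7 -> R from 17

In-order: [7, 12, 17, 37, 62, 86]


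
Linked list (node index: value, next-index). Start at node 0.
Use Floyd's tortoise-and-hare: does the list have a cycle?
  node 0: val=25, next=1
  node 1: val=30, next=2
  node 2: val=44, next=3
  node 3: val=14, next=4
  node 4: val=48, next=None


Floyd's tortoise (slow, +1) and hare (fast, +2):
  init: slow=0, fast=0
  step 1: slow=1, fast=2
  step 2: slow=2, fast=4
  step 3: fast -> None, no cycle

Cycle: no


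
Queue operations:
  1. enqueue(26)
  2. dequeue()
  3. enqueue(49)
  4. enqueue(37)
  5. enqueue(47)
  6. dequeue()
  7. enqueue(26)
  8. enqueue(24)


enqueue(26) -> [26]
dequeue()->26, []
enqueue(49) -> [49]
enqueue(37) -> [49, 37]
enqueue(47) -> [49, 37, 47]
dequeue()->49, [37, 47]
enqueue(26) -> [37, 47, 26]
enqueue(24) -> [37, 47, 26, 24]

Final queue: [37, 47, 26, 24]


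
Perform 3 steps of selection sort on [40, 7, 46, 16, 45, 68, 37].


Initial: [40, 7, 46, 16, 45, 68, 37]
Step 1: min=7 at 1
  Swap: [7, 40, 46, 16, 45, 68, 37]
Step 2: min=16 at 3
  Swap: [7, 16, 46, 40, 45, 68, 37]
Step 3: min=37 at 6
  Swap: [7, 16, 37, 40, 45, 68, 46]

After 3 steps: [7, 16, 37, 40, 45, 68, 46]


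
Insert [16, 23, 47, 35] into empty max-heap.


Insert 16: [16]
Insert 23: [23, 16]
Insert 47: [47, 16, 23]
Insert 35: [47, 35, 23, 16]

Final heap: [47, 35, 23, 16]


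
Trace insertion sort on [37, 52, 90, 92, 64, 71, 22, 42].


Initial: [37, 52, 90, 92, 64, 71, 22, 42]
Insert 52: [37, 52, 90, 92, 64, 71, 22, 42]
Insert 90: [37, 52, 90, 92, 64, 71, 22, 42]
Insert 92: [37, 52, 90, 92, 64, 71, 22, 42]
Insert 64: [37, 52, 64, 90, 92, 71, 22, 42]
Insert 71: [37, 52, 64, 71, 90, 92, 22, 42]
Insert 22: [22, 37, 52, 64, 71, 90, 92, 42]
Insert 42: [22, 37, 42, 52, 64, 71, 90, 92]

Sorted: [22, 37, 42, 52, 64, 71, 90, 92]


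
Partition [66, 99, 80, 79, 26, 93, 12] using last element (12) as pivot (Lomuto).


Pivot: 12
Place pivot at 0: [12, 99, 80, 79, 26, 93, 66]

Partitioned: [12, 99, 80, 79, 26, 93, 66]


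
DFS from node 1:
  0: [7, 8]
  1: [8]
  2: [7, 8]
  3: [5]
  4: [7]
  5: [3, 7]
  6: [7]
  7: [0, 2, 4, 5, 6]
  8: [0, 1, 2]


Visit 1, push [8]
Visit 8, push [2, 0]
Visit 0, push [7]
Visit 7, push [6, 5, 4, 2]
Visit 2, push []
Visit 4, push []
Visit 5, push [3]
Visit 3, push []
Visit 6, push []

DFS order: [1, 8, 0, 7, 2, 4, 5, 3, 6]


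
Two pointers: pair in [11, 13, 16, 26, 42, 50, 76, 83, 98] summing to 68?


lo=0(11)+hi=8(98)=109
lo=0(11)+hi=7(83)=94
lo=0(11)+hi=6(76)=87
lo=0(11)+hi=5(50)=61
lo=1(13)+hi=5(50)=63
lo=2(16)+hi=5(50)=66
lo=3(26)+hi=5(50)=76
lo=3(26)+hi=4(42)=68

Yes: 26+42=68


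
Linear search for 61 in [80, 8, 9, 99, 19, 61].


i=0: 80!=61
i=1: 8!=61
i=2: 9!=61
i=3: 99!=61
i=4: 19!=61
i=5: 61==61 found!

Found at 5, 6 comps


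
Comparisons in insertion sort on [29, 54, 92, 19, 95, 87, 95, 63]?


Algorithm: insertion sort
Input: [29, 54, 92, 19, 95, 87, 95, 63]
Sorted: [19, 29, 54, 63, 87, 92, 95, 95]

15


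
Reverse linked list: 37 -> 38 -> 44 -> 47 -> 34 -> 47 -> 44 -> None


Step 1: curr=37, set curr.next=prev(None) | reversed so far: 37
Step 2: curr=38, set curr.next=prev(37) | reversed so far: 38 -> 37
Step 3: curr=44, set curr.next=prev(38) | reversed so far: 44 -> 38 -> 37
Step 4: curr=47, set curr.next=prev(44) | reversed so far: 47 -> 44 -> 38 -> 37
Step 5: curr=34, set curr.next=prev(47) | reversed so far: 34 -> 47 -> 44 -> 38 -> 37
Step 6: curr=47, set curr.next=prev(34) | reversed so far: 47 -> 34 -> 47 -> 44 -> 38 -> 37
Step 7: curr=44, set curr.next=prev(47) | reversed so far: 44 -> 47 -> 34 -> 47 -> 44 -> 38 -> 37

44 -> 47 -> 34 -> 47 -> 44 -> 38 -> 37 -> None


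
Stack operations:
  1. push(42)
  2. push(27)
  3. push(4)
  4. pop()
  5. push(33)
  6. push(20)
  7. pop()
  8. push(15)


push(42) -> [42]
push(27) -> [42, 27]
push(4) -> [42, 27, 4]
pop()->4, [42, 27]
push(33) -> [42, 27, 33]
push(20) -> [42, 27, 33, 20]
pop()->20, [42, 27, 33]
push(15) -> [42, 27, 33, 15]

Final stack: [42, 27, 33, 15]


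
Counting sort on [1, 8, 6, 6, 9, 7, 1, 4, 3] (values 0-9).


Input: [1, 8, 6, 6, 9, 7, 1, 4, 3]
Counts: [0, 2, 0, 1, 1, 0, 2, 1, 1, 1]

Sorted: [1, 1, 3, 4, 6, 6, 7, 8, 9]


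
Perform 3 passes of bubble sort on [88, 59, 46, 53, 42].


Initial: [88, 59, 46, 53, 42]
Pass 1: [59, 46, 53, 42, 88] (4 swaps)
Pass 2: [46, 53, 42, 59, 88] (3 swaps)
Pass 3: [46, 42, 53, 59, 88] (1 swaps)

After 3 passes: [46, 42, 53, 59, 88]


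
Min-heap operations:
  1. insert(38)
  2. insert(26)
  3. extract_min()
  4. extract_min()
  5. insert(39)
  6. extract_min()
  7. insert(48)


insert(38) -> [38]
insert(26) -> [26, 38]
extract_min()->26, [38]
extract_min()->38, []
insert(39) -> [39]
extract_min()->39, []
insert(48) -> [48]

Final heap: [48]


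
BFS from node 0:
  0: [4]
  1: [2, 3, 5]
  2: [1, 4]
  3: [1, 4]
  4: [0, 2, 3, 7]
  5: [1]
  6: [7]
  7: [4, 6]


Visit 0, enqueue [4]
Visit 4, enqueue [2, 3, 7]
Visit 2, enqueue [1]
Visit 3, enqueue []
Visit 7, enqueue [6]
Visit 1, enqueue [5]
Visit 6, enqueue []
Visit 5, enqueue []

BFS order: [0, 4, 2, 3, 7, 1, 6, 5]


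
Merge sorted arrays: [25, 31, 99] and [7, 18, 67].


Take 7 from B
Take 18 from B
Take 25 from A
Take 31 from A
Take 67 from B

Merged: [7, 18, 25, 31, 67, 99]


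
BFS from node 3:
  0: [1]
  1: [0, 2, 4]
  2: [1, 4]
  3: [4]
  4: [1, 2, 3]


Visit 3, enqueue [4]
Visit 4, enqueue [1, 2]
Visit 1, enqueue [0]
Visit 2, enqueue []
Visit 0, enqueue []

BFS order: [3, 4, 1, 2, 0]


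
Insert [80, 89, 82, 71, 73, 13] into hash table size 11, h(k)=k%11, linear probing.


Insert 80: h=3 -> slot 3
Insert 89: h=1 -> slot 1
Insert 82: h=5 -> slot 5
Insert 71: h=5, 1 probes -> slot 6
Insert 73: h=7 -> slot 7
Insert 13: h=2 -> slot 2

Table: [None, 89, 13, 80, None, 82, 71, 73, None, None, None]


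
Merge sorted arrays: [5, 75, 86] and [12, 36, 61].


Take 5 from A
Take 12 from B
Take 36 from B
Take 61 from B

Merged: [5, 12, 36, 61, 75, 86]


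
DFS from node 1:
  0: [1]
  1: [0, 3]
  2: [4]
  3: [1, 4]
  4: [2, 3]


Visit 1, push [3, 0]
Visit 0, push []
Visit 3, push [4]
Visit 4, push [2]
Visit 2, push []

DFS order: [1, 0, 3, 4, 2]


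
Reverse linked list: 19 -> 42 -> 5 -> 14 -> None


Step 1: curr=19, set curr.next=prev(None) | reversed so far: 19
Step 2: curr=42, set curr.next=prev(19) | reversed so far: 42 -> 19
Step 3: curr=5, set curr.next=prev(42) | reversed so far: 5 -> 42 -> 19
Step 4: curr=14, set curr.next=prev(5) | reversed so far: 14 -> 5 -> 42 -> 19

14 -> 5 -> 42 -> 19 -> None


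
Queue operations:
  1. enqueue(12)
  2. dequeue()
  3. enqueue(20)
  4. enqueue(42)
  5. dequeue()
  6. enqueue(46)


enqueue(12) -> [12]
dequeue()->12, []
enqueue(20) -> [20]
enqueue(42) -> [20, 42]
dequeue()->20, [42]
enqueue(46) -> [42, 46]

Final queue: [42, 46]


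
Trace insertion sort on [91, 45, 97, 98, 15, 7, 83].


Initial: [91, 45, 97, 98, 15, 7, 83]
Insert 45: [45, 91, 97, 98, 15, 7, 83]
Insert 97: [45, 91, 97, 98, 15, 7, 83]
Insert 98: [45, 91, 97, 98, 15, 7, 83]
Insert 15: [15, 45, 91, 97, 98, 7, 83]
Insert 7: [7, 15, 45, 91, 97, 98, 83]
Insert 83: [7, 15, 45, 83, 91, 97, 98]

Sorted: [7, 15, 45, 83, 91, 97, 98]


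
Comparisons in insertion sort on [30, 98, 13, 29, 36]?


Algorithm: insertion sort
Input: [30, 98, 13, 29, 36]
Sorted: [13, 29, 30, 36, 98]

8


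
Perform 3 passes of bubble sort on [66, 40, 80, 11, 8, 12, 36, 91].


Initial: [66, 40, 80, 11, 8, 12, 36, 91]
Pass 1: [40, 66, 11, 8, 12, 36, 80, 91] (5 swaps)
Pass 2: [40, 11, 8, 12, 36, 66, 80, 91] (4 swaps)
Pass 3: [11, 8, 12, 36, 40, 66, 80, 91] (4 swaps)

After 3 passes: [11, 8, 12, 36, 40, 66, 80, 91]


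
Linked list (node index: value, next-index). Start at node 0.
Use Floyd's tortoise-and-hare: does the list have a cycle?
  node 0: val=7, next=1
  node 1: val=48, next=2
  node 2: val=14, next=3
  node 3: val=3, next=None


Floyd's tortoise (slow, +1) and hare (fast, +2):
  init: slow=0, fast=0
  step 1: slow=1, fast=2
  step 2: fast 2->3->None, no cycle

Cycle: no


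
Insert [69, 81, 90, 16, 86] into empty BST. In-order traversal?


Insert 69: root
Insert 81: R from 69
Insert 90: R from 69 -> R from 81
Insert 16: L from 69
Insert 86: R from 69 -> R from 81 -> L from 90

In-order: [16, 69, 81, 86, 90]


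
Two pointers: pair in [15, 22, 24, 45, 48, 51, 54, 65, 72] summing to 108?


lo=0(15)+hi=8(72)=87
lo=1(22)+hi=8(72)=94
lo=2(24)+hi=8(72)=96
lo=3(45)+hi=8(72)=117
lo=3(45)+hi=7(65)=110
lo=3(45)+hi=6(54)=99
lo=4(48)+hi=6(54)=102
lo=5(51)+hi=6(54)=105

No pair found


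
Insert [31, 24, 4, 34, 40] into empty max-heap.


Insert 31: [31]
Insert 24: [31, 24]
Insert 4: [31, 24, 4]
Insert 34: [34, 31, 4, 24]
Insert 40: [40, 34, 4, 24, 31]

Final heap: [40, 34, 4, 24, 31]


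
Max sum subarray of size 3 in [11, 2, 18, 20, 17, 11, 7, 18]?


[0:3]: 31
[1:4]: 40
[2:5]: 55
[3:6]: 48
[4:7]: 35
[5:8]: 36

Max: 55 at [2:5]


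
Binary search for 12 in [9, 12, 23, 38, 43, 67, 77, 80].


Step 1: lo=0, hi=7, mid=3, val=38
Step 2: lo=0, hi=2, mid=1, val=12

Found at index 1


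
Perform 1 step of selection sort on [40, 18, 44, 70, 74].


Initial: [40, 18, 44, 70, 74]
Step 1: min=18 at 1
  Swap: [18, 40, 44, 70, 74]

After 1 step: [18, 40, 44, 70, 74]


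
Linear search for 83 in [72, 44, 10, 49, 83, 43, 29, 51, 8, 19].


i=0: 72!=83
i=1: 44!=83
i=2: 10!=83
i=3: 49!=83
i=4: 83==83 found!

Found at 4, 5 comps


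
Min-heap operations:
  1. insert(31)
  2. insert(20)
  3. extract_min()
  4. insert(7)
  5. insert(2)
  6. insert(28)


insert(31) -> [31]
insert(20) -> [20, 31]
extract_min()->20, [31]
insert(7) -> [7, 31]
insert(2) -> [2, 31, 7]
insert(28) -> [2, 28, 7, 31]

Final heap: [2, 28, 7, 31]


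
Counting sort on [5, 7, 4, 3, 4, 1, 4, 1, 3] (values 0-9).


Input: [5, 7, 4, 3, 4, 1, 4, 1, 3]
Counts: [0, 2, 0, 2, 3, 1, 0, 1, 0, 0]

Sorted: [1, 1, 3, 3, 4, 4, 4, 5, 7]


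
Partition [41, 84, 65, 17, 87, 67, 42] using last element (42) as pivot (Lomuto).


Pivot: 42
  41 <= 42: advance i (no swap)
  17 <= 42: swap -> [41, 17, 65, 84, 87, 67, 42]
Place pivot at 2: [41, 17, 42, 84, 87, 67, 65]

Partitioned: [41, 17, 42, 84, 87, 67, 65]


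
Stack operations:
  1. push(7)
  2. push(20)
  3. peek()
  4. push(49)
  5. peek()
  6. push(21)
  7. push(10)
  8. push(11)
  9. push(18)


push(7) -> [7]
push(20) -> [7, 20]
peek()->20
push(49) -> [7, 20, 49]
peek()->49
push(21) -> [7, 20, 49, 21]
push(10) -> [7, 20, 49, 21, 10]
push(11) -> [7, 20, 49, 21, 10, 11]
push(18) -> [7, 20, 49, 21, 10, 11, 18]

Final stack: [7, 20, 49, 21, 10, 11, 18]


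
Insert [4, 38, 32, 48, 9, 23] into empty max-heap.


Insert 4: [4]
Insert 38: [38, 4]
Insert 32: [38, 4, 32]
Insert 48: [48, 38, 32, 4]
Insert 9: [48, 38, 32, 4, 9]
Insert 23: [48, 38, 32, 4, 9, 23]

Final heap: [48, 38, 32, 4, 9, 23]


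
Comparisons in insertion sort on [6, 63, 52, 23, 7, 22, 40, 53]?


Algorithm: insertion sort
Input: [6, 63, 52, 23, 7, 22, 40, 53]
Sorted: [6, 7, 22, 23, 40, 52, 53, 63]

19


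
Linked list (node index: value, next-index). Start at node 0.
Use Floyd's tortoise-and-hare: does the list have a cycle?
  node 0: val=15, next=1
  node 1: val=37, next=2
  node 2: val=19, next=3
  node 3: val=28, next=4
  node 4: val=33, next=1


Floyd's tortoise (slow, +1) and hare (fast, +2):
  init: slow=0, fast=0
  step 1: slow=1, fast=2
  step 2: slow=2, fast=4
  step 3: slow=3, fast=2
  step 4: slow=4, fast=4
  slow == fast at node 4: cycle detected

Cycle: yes


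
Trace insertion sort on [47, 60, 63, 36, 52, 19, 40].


Initial: [47, 60, 63, 36, 52, 19, 40]
Insert 60: [47, 60, 63, 36, 52, 19, 40]
Insert 63: [47, 60, 63, 36, 52, 19, 40]
Insert 36: [36, 47, 60, 63, 52, 19, 40]
Insert 52: [36, 47, 52, 60, 63, 19, 40]
Insert 19: [19, 36, 47, 52, 60, 63, 40]
Insert 40: [19, 36, 40, 47, 52, 60, 63]

Sorted: [19, 36, 40, 47, 52, 60, 63]


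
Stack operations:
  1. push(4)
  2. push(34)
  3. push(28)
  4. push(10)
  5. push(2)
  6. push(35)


push(4) -> [4]
push(34) -> [4, 34]
push(28) -> [4, 34, 28]
push(10) -> [4, 34, 28, 10]
push(2) -> [4, 34, 28, 10, 2]
push(35) -> [4, 34, 28, 10, 2, 35]

Final stack: [4, 34, 28, 10, 2, 35]
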